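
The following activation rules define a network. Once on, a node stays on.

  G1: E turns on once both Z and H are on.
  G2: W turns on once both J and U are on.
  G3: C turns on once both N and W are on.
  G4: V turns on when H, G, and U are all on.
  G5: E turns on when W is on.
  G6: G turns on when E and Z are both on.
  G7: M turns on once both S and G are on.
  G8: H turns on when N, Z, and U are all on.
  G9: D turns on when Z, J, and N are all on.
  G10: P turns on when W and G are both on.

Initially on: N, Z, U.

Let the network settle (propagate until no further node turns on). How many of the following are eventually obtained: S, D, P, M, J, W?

No rule produces S, and it is not given.
D would need Z, J, and N (G9), but J never turns on.
P would need W and G (G10), but W never turns on.
M would need S and G (G7), but S never turns on.
No rule produces J, and it is not given.
W would need J and U (G2), but J never turns on.
None of the 6 are reached.

0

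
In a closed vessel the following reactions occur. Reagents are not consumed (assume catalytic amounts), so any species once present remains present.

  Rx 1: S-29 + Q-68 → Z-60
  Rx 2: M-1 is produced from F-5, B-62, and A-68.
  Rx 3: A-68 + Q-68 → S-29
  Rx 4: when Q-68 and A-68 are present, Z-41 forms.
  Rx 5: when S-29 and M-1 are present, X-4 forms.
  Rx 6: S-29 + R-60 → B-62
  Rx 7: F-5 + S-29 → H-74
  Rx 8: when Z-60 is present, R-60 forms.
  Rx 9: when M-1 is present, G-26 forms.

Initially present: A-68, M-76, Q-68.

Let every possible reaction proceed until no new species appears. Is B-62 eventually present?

A-68 and Q-68 present → S-29 forms (Rx 3).
S-29 and Q-68 present → Z-60 forms (Rx 1).
Z-60 present → R-60 forms (Rx 8).
S-29 and R-60 present → B-62 forms (Rx 6).

Yes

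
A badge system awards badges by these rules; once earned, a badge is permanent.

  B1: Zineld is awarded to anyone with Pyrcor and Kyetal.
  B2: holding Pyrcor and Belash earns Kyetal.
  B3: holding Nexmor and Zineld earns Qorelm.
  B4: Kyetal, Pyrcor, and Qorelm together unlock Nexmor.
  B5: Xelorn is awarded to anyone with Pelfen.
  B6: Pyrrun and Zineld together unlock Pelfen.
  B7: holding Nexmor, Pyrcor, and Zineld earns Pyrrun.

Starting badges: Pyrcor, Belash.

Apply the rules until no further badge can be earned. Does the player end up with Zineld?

With Pyrcor and Belash, Kyetal is earned (B2).
With Pyrcor and Kyetal, Zineld is earned (B1).

Yes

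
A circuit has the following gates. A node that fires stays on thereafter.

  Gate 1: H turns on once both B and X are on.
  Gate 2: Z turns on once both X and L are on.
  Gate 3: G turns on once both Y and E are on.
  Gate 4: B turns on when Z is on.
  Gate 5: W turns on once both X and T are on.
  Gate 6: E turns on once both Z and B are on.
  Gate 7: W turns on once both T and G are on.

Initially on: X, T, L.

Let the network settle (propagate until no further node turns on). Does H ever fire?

Yes

Gate 2: X and L on → Z on.
Gate 4: Z on → B on.
Gate 1: B and X on → H on.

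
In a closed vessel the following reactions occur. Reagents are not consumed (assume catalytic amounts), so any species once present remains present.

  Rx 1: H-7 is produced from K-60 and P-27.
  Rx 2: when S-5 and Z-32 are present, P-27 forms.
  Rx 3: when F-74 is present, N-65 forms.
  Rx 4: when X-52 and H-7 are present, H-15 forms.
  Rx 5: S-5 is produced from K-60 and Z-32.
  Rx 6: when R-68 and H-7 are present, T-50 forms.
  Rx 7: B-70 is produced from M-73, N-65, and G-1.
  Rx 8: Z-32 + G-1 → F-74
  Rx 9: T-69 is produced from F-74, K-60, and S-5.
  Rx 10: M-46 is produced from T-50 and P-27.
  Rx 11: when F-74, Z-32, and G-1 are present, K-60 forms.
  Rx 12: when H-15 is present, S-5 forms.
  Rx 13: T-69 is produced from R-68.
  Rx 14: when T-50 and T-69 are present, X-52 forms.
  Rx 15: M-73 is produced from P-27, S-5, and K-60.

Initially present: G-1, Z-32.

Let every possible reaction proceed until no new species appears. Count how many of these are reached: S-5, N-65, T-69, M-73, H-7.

Z-32 and G-1 present → F-74 forms (Rx 8).
F-74, Z-32, and G-1 present → K-60 forms (Rx 11).
F-74 present → N-65 forms (Rx 3).
K-60 and Z-32 present → S-5 forms (Rx 5).
S-5 and Z-32 present → P-27 forms (Rx 2).
F-74, K-60, and S-5 present → T-69 forms (Rx 9).
K-60 and P-27 present → H-7 forms (Rx 1).
P-27, S-5, and K-60 present → M-73 forms (Rx 15).
S-5: reached.
N-65: reached.
T-69: reached.
M-73: reached.
H-7: reached.
All 5 are reached.

5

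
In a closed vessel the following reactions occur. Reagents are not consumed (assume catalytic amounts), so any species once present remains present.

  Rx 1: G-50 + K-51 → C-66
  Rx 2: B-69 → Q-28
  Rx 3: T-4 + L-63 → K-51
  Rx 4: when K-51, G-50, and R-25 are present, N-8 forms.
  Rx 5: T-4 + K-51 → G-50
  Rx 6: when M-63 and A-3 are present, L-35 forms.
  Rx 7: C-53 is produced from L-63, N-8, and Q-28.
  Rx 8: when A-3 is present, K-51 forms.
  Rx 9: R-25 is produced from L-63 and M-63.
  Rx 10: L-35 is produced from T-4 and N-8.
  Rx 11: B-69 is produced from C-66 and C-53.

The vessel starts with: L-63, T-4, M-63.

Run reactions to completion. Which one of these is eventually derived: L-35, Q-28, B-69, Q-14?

L-35

L-63 and M-63 present → R-25 forms (Rx 9).
T-4 and L-63 present → K-51 forms (Rx 3).
T-4 and K-51 present → G-50 forms (Rx 5).
K-51, G-50, and R-25 present → N-8 forms (Rx 4).
T-4 and N-8 present → L-35 forms (Rx 10).
No rule produces Q-14, and it is not given. Q-28 would need B-69 (Rx 2), but B-69 never forms. B-69 would need C-66 and C-53 (Rx 11), but C-53 never forms.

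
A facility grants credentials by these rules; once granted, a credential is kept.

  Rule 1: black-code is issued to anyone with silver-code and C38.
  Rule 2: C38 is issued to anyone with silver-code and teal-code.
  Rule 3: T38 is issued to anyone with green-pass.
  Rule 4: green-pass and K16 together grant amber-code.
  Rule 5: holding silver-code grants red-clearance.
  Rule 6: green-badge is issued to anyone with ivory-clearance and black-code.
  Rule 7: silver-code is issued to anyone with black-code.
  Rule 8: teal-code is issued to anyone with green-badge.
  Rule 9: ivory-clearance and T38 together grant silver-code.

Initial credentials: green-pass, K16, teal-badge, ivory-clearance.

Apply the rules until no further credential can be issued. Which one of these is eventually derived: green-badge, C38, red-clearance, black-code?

red-clearance

Holding green-pass grants T38 (Rule 3).
Holding ivory-clearance and T38 grants silver-code (Rule 9).
Holding silver-code grants red-clearance (Rule 5).
C38 would need silver-code and teal-code (Rule 2), but teal-code is never granted. green-badge would need ivory-clearance and black-code (Rule 6), but black-code is never granted. black-code would need silver-code and C38 (Rule 1), but C38 is never granted.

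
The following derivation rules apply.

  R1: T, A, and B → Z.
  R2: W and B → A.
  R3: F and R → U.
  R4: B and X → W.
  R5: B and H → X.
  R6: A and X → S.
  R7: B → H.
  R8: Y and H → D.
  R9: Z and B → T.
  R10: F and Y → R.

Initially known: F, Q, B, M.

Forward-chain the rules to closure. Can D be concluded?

D would need Y and H (R8), but Y is never established.

No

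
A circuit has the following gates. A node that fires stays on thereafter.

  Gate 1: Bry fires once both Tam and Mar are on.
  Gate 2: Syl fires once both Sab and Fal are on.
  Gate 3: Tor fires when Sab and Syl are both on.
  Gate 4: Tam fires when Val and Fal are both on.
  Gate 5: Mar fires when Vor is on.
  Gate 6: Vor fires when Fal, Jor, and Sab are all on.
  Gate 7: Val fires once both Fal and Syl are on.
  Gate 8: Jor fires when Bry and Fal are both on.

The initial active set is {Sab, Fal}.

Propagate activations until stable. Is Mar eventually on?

No

Mar would need Vor (Gate 5), but Vor never turns on.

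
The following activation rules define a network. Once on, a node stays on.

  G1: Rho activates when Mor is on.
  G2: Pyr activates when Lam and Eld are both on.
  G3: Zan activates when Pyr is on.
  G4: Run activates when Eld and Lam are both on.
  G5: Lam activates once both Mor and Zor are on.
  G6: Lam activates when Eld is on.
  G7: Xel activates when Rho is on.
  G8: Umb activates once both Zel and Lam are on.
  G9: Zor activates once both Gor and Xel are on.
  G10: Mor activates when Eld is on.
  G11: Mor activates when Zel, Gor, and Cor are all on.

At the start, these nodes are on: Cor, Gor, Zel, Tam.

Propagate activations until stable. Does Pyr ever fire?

Pyr would need Lam and Eld (G2), but Eld never turns on.

No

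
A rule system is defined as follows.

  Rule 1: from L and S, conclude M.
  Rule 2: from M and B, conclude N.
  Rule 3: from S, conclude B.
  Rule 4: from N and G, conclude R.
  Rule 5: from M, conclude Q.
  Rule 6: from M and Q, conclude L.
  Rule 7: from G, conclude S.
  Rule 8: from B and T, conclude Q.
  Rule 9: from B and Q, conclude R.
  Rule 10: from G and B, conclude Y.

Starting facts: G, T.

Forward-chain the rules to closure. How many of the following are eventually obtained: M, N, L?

0

M would need L and S (Rule 1), but L is never established.
N would need M and B (Rule 2), but M is never established.
L would need M and Q (Rule 6), but M is never established.
None of the 3 are reached.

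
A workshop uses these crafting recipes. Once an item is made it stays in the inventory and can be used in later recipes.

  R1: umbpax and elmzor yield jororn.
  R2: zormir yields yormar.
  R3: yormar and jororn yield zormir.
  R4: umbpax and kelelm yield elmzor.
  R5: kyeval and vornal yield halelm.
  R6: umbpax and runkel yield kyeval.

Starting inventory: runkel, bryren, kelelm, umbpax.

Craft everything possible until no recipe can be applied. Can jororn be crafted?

Using R4, umbpax and kelelm make elmzor.
umbpax and elmzor → jororn (R1).

Yes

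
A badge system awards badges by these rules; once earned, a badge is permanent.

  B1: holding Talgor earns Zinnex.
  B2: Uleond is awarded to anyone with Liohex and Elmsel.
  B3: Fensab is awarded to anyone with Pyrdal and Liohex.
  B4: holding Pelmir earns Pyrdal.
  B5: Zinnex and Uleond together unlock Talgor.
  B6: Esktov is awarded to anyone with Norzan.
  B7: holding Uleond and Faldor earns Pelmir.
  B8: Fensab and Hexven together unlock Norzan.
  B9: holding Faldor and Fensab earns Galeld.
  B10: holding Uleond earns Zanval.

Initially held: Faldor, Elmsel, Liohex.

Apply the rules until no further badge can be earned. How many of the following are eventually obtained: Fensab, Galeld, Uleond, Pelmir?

4

With Liohex and Elmsel, Uleond is earned (B2).
With Uleond and Faldor, Pelmir is earned (B7).
With Pelmir, Pyrdal is earned (B4).
With Pyrdal and Liohex, Fensab is earned (B3).
With Faldor and Fensab, Galeld is earned (B9).
Fensab: reached.
Galeld: reached.
Uleond: reached.
Pelmir: reached.
All 4 are reached.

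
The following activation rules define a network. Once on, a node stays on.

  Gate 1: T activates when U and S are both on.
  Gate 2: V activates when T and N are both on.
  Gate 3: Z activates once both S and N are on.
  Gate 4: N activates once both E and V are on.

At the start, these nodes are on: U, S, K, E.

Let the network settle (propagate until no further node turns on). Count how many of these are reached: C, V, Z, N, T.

1

Gate 1: U and S on → T on.
No rule produces C, and it is not given.
V would need T and N (Gate 2), but N never turns on.
Z would need S and N (Gate 3), but N never turns on.
N would need E and V (Gate 4), but V never turns on.
T: reached.
Reached: T — 1 of the 5.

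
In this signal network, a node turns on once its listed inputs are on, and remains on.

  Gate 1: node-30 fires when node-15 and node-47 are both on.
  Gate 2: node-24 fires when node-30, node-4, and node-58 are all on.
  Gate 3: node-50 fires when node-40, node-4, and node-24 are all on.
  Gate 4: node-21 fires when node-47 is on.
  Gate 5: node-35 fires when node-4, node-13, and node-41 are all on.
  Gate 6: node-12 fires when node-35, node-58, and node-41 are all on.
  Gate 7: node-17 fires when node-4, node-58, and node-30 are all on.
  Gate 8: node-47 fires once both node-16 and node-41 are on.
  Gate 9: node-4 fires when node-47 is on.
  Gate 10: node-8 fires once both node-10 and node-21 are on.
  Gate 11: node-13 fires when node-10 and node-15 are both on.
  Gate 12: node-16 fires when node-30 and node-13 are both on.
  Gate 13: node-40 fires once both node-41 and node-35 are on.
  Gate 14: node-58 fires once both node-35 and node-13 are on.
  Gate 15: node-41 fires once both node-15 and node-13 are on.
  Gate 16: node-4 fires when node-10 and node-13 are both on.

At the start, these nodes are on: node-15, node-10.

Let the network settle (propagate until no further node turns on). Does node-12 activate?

Gate 11: node-10 and node-15 on → node-13 on.
Gate 16: node-10 and node-13 on → node-4 on.
node-15 and node-13 are on, so node-41 fires (Gate 15).
Gate 5: node-4, node-13, and node-41 on → node-35 on.
node-35 and node-13 are on, so node-58 fires (Gate 14).
Gate 6: node-35, node-58, and node-41 on → node-12 on.

Yes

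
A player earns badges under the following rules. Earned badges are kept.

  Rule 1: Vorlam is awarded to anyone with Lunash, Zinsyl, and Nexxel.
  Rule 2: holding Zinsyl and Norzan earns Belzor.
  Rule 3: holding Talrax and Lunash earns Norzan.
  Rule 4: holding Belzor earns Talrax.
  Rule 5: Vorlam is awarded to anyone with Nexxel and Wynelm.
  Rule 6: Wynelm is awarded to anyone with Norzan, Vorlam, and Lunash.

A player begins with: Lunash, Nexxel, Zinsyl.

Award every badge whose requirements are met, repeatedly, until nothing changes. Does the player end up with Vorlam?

With Lunash, Zinsyl, and Nexxel, Vorlam is earned (Rule 1).

Yes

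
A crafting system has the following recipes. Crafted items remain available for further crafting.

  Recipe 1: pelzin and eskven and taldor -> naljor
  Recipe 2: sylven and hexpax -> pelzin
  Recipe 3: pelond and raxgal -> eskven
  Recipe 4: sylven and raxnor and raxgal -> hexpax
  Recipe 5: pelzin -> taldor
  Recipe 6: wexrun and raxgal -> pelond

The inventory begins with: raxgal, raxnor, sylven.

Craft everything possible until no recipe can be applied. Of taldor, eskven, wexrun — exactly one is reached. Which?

sylven and raxnor and raxgal -> hexpax (Recipe 4).
sylven and hexpax -> pelzin (Recipe 2).
pelzin -> taldor (Recipe 5).
No rule produces wexrun, and it is not given. eskven would need pelond and raxgal (Recipe 3), but pelond is never obtained.

taldor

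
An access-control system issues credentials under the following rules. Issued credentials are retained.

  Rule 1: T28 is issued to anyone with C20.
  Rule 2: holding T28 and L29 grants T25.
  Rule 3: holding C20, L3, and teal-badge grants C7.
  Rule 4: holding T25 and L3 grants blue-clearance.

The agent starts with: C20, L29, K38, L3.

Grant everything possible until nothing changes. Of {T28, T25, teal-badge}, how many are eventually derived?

Holding C20 grants T28 (Rule 1).
Holding T28 and L29 grants T25 (Rule 2).
T28: reached.
T25: reached.
No rule produces teal-badge, and it is not given.
Reached: T28 and T25 — 2 of the 3.

2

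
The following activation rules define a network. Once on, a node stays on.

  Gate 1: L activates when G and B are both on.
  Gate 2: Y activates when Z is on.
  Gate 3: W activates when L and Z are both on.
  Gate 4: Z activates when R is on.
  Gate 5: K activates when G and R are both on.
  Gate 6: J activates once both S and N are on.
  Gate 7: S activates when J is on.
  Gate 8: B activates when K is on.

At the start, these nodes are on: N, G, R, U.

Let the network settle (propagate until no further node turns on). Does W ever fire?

Gate 5: G and R on → K on.
Gate 4: R on → Z on.
Gate 8: K on → B on.
G and B are on, so L activates (Gate 1).
L and Z are on, so W activates (Gate 3).

Yes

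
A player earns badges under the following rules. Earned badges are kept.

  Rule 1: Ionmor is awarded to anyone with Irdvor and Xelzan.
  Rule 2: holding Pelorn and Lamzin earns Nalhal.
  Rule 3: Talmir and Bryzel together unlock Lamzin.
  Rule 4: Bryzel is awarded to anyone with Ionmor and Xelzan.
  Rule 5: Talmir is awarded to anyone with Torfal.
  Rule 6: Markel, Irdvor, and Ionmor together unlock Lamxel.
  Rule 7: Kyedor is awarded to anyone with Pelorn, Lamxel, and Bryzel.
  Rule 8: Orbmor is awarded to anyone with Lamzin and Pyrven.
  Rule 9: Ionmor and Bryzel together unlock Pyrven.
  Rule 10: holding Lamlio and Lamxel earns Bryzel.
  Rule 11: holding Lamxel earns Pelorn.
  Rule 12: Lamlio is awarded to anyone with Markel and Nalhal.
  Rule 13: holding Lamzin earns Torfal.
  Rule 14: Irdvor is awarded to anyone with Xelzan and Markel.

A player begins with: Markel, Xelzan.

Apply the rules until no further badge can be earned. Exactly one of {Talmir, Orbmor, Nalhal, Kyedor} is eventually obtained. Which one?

With Xelzan and Markel, Irdvor is earned (Rule 14).
With Irdvor and Xelzan, Ionmor is earned (Rule 1).
With Markel, Irdvor, and Ionmor, Lamxel is earned (Rule 6).
With Ionmor and Xelzan, Bryzel is earned (Rule 4).
With Lamxel, Pelorn is earned (Rule 11).
With Pelorn, Lamxel, and Bryzel, Kyedor is earned (Rule 7).
Talmir would need Torfal (Rule 5), but Torfal is never earned. Orbmor would need Lamzin and Pyrven (Rule 8), but Lamzin is never earned. Nalhal would need Pelorn and Lamzin (Rule 2), but Lamzin is never earned.

Kyedor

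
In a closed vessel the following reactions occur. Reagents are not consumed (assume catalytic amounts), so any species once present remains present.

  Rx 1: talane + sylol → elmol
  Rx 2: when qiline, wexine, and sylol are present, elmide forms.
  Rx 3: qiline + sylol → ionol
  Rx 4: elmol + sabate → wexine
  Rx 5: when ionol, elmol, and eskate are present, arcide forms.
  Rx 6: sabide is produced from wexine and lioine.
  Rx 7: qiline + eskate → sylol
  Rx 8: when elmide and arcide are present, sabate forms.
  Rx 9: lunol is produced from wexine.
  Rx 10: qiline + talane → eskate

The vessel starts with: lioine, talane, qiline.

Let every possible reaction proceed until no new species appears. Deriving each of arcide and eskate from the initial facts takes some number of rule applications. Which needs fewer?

eskate

eskate: qiline and talane present → eskate forms (Rx 10). [1 rule application]
arcide: qiline and talane present → eskate forms (Rx 10). qiline and eskate present → sylol forms (Rx 7). qiline and sylol present → ionol forms (Rx 3). talane and sylol present → elmol forms (Rx 1). ionol, elmol, and eskate present → arcide forms (Rx 5). [5 rule applications]
eskate needs fewer.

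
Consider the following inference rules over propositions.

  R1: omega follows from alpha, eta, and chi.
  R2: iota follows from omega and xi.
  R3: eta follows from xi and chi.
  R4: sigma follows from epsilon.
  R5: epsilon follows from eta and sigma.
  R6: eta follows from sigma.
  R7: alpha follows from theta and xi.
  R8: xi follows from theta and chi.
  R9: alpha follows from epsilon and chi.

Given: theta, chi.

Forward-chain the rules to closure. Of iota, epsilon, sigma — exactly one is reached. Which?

iota

From theta and chi, R8 gives xi.
From xi and chi, R3 gives eta.
From theta and xi, R7 gives alpha.
From alpha, eta, and chi, R1 gives omega.
From omega and xi, R2 gives iota.
sigma would need epsilon (R4), but epsilon is never established. epsilon would need eta and sigma (R5), but sigma is never established.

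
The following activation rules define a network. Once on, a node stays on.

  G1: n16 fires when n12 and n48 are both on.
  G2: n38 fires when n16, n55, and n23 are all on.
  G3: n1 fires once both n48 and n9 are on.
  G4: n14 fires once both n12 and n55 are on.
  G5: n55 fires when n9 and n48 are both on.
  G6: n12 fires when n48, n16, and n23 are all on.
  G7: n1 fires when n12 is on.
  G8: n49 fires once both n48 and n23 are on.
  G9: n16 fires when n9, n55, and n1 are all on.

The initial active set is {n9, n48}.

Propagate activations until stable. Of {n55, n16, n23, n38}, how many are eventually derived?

2

n48 and n9 are on, so n1 fires (G3).
G5: n9 and n48 on → n55 on.
G9: n9, n55, and n1 on → n16 on.
n55: reached.
n16: reached.
No rule produces n23, and it is not given.
n38 would need n16, n55, and n23 (G2), but n23 never turns on.
Reached: n55 and n16 — 2 of the 4.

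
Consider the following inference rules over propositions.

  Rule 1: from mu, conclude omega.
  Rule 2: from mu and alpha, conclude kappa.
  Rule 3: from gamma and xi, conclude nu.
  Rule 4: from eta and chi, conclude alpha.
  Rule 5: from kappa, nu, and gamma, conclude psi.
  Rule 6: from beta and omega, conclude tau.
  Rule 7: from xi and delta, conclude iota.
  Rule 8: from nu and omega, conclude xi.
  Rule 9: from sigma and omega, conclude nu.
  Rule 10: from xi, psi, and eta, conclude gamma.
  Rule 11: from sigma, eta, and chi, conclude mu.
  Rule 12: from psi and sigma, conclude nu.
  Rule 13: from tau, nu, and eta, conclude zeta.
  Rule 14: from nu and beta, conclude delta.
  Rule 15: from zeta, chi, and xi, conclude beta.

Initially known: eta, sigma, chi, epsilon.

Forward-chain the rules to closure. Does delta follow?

No

delta would need nu and beta (Rule 14), but beta is never established.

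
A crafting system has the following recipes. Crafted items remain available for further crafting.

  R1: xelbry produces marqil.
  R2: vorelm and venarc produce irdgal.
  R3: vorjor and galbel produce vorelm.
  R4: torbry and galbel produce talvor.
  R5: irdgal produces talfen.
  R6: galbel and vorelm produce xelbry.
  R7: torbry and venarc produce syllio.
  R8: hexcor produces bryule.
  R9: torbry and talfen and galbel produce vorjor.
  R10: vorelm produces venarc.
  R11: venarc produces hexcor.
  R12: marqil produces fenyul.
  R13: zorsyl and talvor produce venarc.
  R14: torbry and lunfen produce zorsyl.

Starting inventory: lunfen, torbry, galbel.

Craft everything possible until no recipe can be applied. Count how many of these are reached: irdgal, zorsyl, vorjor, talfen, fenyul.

Using R14, torbry and lunfen make zorsyl.
irdgal would need vorelm and venarc (R2), but vorelm is never obtained.
zorsyl: reached.
vorjor would need torbry, talfen, and galbel (R9), but talfen is never obtained.
talfen would need irdgal (R5), but irdgal is never obtained.
fenyul would need marqil (R12), but marqil is never obtained.
Reached: zorsyl — 1 of the 5.

1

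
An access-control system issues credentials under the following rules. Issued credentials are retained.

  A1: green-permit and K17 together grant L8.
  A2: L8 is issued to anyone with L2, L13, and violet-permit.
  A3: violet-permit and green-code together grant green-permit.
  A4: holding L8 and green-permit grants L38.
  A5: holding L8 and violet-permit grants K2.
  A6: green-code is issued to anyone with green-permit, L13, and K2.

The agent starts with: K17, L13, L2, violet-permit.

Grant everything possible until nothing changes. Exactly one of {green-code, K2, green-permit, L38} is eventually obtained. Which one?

Holding L2, L13, and violet-permit grants L8 (A2).
Holding L8 and violet-permit grants K2 (A5).
L38 would need L8 and green-permit (A4), but green-permit is never granted. green-code would need green-permit, L13, and K2 (A6), but green-permit is never granted. green-permit would need violet-permit and green-code (A3), but green-code is never granted.

K2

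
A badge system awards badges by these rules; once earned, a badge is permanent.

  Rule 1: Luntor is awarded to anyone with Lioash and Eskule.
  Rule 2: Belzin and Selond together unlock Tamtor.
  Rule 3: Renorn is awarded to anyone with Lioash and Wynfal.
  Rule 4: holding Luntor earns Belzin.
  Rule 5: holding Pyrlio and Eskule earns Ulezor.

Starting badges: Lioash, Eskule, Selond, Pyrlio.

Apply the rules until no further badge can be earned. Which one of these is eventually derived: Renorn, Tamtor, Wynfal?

Tamtor

With Lioash and Eskule, Luntor is earned (Rule 1).
With Luntor, Belzin is earned (Rule 4).
With Belzin and Selond, Tamtor is earned (Rule 2).
No rule produces Wynfal, and it is not given. Renorn would need Lioash and Wynfal (Rule 3), but Wynfal is never earned.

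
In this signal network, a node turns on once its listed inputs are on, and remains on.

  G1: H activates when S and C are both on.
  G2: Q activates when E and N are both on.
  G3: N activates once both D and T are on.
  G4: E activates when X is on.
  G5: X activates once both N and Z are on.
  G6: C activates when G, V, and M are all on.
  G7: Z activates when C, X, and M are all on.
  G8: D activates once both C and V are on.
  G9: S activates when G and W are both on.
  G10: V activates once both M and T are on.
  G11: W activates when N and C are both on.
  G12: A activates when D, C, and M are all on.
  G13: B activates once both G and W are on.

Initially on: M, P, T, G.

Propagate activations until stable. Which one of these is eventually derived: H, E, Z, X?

M and T are on, so V activates (G10).
G, V, and M are on, so C activates (G6).
G8: C and V on → D on.
D and T are on, so N activates (G3).
N and C are on, so W activates (G11).
G9: G and W on → S on.
G1: S and C on → H on.
E would need X (G4), but X never turns on. Z would need C, X, and M (G7), but X never turns on. X would need N and Z (G5), but Z never turns on.

H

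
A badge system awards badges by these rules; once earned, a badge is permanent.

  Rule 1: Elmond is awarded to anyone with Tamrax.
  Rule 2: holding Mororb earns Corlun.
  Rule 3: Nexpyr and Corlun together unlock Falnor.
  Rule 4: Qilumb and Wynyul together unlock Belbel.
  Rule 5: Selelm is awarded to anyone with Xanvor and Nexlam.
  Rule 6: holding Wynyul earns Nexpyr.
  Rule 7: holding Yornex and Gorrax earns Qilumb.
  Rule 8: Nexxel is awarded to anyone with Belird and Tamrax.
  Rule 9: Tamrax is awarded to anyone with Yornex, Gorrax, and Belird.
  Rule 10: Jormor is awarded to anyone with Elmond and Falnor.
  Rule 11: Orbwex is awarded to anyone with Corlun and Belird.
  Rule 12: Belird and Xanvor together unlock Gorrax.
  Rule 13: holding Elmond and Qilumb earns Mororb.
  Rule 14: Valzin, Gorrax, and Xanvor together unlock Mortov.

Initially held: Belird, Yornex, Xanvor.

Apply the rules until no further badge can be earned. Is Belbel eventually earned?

No

Belbel would need Qilumb and Wynyul (Rule 4), but Wynyul is never earned.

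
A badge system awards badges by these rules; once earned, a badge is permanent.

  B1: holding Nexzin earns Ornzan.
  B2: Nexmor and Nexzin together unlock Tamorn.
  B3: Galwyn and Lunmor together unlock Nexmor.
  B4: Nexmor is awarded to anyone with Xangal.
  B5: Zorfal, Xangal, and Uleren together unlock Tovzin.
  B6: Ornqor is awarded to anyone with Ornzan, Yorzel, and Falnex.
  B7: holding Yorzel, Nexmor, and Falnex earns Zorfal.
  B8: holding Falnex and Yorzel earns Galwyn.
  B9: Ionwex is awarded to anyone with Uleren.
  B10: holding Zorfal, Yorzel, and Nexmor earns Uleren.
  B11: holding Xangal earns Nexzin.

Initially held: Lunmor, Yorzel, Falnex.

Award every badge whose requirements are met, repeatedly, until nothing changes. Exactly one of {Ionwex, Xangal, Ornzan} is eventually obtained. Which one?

Ionwex

With Falnex and Yorzel, Galwyn is earned (B8).
With Galwyn and Lunmor, Nexmor is earned (B3).
With Yorzel, Nexmor, and Falnex, Zorfal is earned (B7).
With Zorfal, Yorzel, and Nexmor, Uleren is earned (B10).
With Uleren, Ionwex is earned (B9).
Ornzan would need Nexzin (B1), but Nexzin is never earned. No rule produces Xangal, and it is not given.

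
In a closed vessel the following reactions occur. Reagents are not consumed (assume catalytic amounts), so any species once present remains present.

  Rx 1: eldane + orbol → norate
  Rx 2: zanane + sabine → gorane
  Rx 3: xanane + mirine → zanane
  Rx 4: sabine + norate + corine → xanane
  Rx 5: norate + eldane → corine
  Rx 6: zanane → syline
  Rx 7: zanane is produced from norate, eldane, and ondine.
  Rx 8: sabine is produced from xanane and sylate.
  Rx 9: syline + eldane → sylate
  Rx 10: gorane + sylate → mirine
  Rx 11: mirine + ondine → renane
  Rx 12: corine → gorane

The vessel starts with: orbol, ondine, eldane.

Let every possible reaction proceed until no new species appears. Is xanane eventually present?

xanane would need sabine, norate, and corine (Rx 4), but sabine never forms.

No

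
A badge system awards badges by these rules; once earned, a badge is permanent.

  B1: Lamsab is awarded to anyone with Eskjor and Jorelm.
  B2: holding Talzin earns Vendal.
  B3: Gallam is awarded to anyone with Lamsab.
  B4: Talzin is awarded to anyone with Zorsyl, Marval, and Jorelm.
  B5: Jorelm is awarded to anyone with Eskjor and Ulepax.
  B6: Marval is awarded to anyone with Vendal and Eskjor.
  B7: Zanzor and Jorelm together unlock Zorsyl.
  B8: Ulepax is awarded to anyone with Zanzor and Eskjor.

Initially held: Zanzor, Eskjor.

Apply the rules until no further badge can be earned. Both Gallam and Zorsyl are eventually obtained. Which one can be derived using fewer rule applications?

Zorsyl: With Zanzor and Eskjor, Ulepax is earned (B8). With Eskjor and Ulepax, Jorelm is earned (B5). With Zanzor and Jorelm, Zorsyl is earned (B7). [3 rule applications]
Gallam: With Zanzor and Eskjor, Ulepax is earned (B8). With Eskjor and Ulepax, Jorelm is earned (B5). With Eskjor and Jorelm, Lamsab is earned (B1). With Lamsab, Gallam is earned (B3). [4 rule applications]
Zorsyl needs fewer.

Zorsyl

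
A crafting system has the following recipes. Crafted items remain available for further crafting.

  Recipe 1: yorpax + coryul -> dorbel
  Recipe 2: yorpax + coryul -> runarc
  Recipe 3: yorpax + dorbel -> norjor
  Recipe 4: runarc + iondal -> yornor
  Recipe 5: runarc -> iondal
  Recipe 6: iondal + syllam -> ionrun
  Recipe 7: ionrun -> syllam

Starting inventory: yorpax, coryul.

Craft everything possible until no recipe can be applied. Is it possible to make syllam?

No

syllam would need ionrun (Recipe 7), but ionrun is never obtained.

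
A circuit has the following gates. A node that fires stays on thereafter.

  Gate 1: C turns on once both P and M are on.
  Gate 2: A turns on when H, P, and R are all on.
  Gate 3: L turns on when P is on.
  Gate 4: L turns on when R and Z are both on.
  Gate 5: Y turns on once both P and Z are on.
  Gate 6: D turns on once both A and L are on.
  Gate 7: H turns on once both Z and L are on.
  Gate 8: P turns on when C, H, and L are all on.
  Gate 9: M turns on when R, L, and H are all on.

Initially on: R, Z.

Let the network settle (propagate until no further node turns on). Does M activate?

Gate 4: R and Z on → L on.
Gate 7: Z and L on → H on.
R, L, and H are on, so M turns on (Gate 9).

Yes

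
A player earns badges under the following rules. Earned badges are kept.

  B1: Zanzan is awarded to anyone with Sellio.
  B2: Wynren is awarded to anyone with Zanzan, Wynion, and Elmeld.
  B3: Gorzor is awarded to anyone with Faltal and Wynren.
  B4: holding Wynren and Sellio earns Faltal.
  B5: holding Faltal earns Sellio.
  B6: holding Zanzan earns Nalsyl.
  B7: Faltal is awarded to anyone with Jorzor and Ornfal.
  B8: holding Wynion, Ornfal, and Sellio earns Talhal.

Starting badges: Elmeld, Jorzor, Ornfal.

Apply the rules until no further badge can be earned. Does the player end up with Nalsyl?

Yes

With Jorzor and Ornfal, Faltal is earned (B7).
With Faltal, Sellio is earned (B5).
With Sellio, Zanzan is earned (B1).
With Zanzan, Nalsyl is earned (B6).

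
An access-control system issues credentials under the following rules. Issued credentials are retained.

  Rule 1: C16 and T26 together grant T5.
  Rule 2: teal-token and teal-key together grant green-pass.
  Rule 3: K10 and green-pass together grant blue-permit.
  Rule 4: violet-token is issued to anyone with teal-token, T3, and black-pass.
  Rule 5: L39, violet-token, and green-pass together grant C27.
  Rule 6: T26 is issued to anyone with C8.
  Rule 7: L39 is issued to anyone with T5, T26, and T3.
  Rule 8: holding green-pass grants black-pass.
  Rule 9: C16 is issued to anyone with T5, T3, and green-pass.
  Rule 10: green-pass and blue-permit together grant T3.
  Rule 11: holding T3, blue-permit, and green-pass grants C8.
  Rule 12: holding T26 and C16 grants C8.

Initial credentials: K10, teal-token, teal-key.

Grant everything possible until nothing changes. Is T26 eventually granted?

Holding teal-token and teal-key grants green-pass (Rule 2).
Holding K10 and green-pass grants blue-permit (Rule 3).
Holding green-pass and blue-permit grants T3 (Rule 10).
Holding T3, blue-permit, and green-pass grants C8 (Rule 11).
Holding C8 grants T26 (Rule 6).

Yes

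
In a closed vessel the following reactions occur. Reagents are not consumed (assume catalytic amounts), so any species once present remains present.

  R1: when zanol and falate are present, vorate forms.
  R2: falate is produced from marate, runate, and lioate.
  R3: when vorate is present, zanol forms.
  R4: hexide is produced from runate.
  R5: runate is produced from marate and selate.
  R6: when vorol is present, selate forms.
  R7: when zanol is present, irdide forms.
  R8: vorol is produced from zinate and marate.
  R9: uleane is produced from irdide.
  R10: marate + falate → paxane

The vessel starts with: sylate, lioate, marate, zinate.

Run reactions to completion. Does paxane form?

zinate and marate present → vorol forms (R8).
vorol present → selate forms (R6).
marate and selate present → runate forms (R5).
marate, runate, and lioate present → falate forms (R2).
marate and falate present → paxane forms (R10).

Yes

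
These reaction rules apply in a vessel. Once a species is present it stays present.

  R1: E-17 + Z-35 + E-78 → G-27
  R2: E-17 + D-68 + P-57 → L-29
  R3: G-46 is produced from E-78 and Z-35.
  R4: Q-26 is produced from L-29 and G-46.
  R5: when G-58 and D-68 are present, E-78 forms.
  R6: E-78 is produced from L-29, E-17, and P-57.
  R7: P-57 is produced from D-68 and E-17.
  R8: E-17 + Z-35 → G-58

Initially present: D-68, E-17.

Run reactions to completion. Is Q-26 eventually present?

Q-26 would need L-29 and G-46 (R4), but G-46 never forms.

No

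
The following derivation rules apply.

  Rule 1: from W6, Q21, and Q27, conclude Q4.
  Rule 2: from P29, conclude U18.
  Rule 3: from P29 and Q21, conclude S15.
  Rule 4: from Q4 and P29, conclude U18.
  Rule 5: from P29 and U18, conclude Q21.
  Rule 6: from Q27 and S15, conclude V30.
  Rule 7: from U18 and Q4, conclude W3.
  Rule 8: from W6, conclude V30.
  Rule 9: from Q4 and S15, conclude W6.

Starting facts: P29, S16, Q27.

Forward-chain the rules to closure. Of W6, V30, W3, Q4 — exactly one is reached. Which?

From P29, Rule 2 gives U18.
From P29 and U18, Rule 5 gives Q21.
P29 and Q21 hold, so S15 follows (Rule 3).
Q27 and S15 hold, so V30 follows (Rule 6).
W3 would need U18 and Q4 (Rule 7), but Q4 is never established. W6 would need Q4 and S15 (Rule 9), but Q4 is never established. Q4 would need W6, Q21, and Q27 (Rule 1), but W6 is never established.

V30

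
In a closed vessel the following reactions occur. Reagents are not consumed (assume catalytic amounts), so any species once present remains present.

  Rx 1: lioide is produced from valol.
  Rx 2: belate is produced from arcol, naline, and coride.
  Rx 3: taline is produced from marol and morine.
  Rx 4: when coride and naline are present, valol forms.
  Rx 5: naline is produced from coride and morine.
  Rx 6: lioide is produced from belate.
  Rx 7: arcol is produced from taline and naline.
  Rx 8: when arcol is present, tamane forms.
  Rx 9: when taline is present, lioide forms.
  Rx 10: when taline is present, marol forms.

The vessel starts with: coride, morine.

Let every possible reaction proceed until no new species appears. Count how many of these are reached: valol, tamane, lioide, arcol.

coride and morine present → naline forms (Rx 5).
coride and naline present → valol forms (Rx 4).
valol present → lioide forms (Rx 1).
valol: reached.
tamane would need arcol (Rx 8), but arcol never forms.
lioide: reached.
arcol would need taline and naline (Rx 7), but taline never forms.
Reached: valol and lioide — 2 of the 4.

2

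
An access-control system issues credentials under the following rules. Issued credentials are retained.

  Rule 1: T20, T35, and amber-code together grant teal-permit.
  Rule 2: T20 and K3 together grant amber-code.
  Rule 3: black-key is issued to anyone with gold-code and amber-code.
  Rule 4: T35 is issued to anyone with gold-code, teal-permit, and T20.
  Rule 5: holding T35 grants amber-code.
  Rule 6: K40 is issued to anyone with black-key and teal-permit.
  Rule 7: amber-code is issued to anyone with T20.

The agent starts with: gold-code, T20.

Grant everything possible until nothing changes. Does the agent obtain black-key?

Holding T20 grants amber-code (Rule 7).
Holding gold-code and amber-code grants black-key (Rule 3).

Yes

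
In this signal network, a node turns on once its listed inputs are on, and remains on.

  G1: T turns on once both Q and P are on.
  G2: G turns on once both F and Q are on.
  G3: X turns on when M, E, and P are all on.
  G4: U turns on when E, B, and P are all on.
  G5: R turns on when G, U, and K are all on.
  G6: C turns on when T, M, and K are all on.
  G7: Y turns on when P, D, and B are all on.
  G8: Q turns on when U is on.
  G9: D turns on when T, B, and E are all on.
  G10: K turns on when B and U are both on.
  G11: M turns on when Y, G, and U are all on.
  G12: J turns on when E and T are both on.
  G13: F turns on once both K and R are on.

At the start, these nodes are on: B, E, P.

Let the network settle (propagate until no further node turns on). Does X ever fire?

No

X would need M, E, and P (G3), but M never turns on.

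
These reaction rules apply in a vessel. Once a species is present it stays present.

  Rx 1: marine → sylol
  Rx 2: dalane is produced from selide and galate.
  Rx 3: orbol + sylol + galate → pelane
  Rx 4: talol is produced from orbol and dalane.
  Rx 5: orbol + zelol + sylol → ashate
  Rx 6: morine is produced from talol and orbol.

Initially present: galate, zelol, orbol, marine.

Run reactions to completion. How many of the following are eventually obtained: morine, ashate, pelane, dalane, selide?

2

marine present → sylol forms (Rx 1).
orbol, zelol, and sylol present → ashate forms (Rx 5).
orbol, sylol, and galate present → pelane forms (Rx 3).
morine would need talol and orbol (Rx 6), but talol never forms.
ashate: reached.
pelane: reached.
dalane would need selide and galate (Rx 2), but selide never forms.
No rule produces selide, and it is not given.
Reached: ashate and pelane — 2 of the 5.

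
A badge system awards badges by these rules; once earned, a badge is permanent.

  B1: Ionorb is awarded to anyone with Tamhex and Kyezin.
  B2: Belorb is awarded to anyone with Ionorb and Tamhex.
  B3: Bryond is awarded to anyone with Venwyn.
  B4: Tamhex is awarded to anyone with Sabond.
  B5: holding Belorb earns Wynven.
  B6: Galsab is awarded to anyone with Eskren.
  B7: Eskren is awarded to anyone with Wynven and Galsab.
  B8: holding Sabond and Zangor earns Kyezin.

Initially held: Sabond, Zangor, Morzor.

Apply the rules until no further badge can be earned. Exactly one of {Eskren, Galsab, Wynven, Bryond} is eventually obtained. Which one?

Wynven

With Sabond, Tamhex is earned (B4).
With Sabond and Zangor, Kyezin is earned (B8).
With Tamhex and Kyezin, Ionorb is earned (B1).
With Ionorb and Tamhex, Belorb is earned (B2).
With Belorb, Wynven is earned (B5).
Galsab would need Eskren (B6), but Eskren is never earned. Bryond would need Venwyn (B3), but Venwyn is never earned. Eskren would need Wynven and Galsab (B7), but Galsab is never earned.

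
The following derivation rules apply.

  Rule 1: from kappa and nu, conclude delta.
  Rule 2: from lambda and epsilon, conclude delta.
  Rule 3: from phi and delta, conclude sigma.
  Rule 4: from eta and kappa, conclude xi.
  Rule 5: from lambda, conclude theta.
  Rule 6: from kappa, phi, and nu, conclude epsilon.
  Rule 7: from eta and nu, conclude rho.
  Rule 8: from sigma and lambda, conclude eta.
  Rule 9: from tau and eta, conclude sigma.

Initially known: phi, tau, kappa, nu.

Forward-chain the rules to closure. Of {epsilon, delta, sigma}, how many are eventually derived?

From kappa and nu, Rule 1 gives delta.
kappa, phi, and nu hold, so epsilon follows (Rule 6).
phi and delta hold, so sigma follows (Rule 3).
epsilon: reached.
delta: reached.
sigma: reached.
All 3 are reached.

3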